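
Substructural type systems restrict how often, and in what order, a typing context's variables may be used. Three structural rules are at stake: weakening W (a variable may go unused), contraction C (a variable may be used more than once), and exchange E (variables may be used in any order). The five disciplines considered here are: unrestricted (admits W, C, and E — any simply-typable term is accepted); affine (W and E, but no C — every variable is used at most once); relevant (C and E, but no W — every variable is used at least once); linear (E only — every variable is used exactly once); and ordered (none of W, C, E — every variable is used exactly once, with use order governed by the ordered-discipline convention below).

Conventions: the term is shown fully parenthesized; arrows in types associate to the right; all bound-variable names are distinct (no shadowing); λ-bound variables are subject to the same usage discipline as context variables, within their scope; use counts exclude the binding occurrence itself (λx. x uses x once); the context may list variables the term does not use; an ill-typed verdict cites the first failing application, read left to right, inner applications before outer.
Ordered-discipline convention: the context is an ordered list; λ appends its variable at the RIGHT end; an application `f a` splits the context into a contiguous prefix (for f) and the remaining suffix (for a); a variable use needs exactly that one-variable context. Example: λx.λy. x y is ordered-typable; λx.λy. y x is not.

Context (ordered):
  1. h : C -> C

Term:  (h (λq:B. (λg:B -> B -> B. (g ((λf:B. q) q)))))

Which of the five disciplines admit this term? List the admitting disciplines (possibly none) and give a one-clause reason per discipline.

admitted by: none
usage: h=1, q [bound]=2, g [bound]=1, f [bound]=0
uses in reading order: h, g, q, q
typing: ill-typed: argument of type B -> (B -> B -> B) -> B -> B where C is required
ordered: ✗ — the type mismatch rejects it
linear: ✗ — not simply typable
affine: ✗ — fails simple typing
relevant: ✗ — a type mismatch blocks all five
unrestricted: ✗ — the type mismatch rejects it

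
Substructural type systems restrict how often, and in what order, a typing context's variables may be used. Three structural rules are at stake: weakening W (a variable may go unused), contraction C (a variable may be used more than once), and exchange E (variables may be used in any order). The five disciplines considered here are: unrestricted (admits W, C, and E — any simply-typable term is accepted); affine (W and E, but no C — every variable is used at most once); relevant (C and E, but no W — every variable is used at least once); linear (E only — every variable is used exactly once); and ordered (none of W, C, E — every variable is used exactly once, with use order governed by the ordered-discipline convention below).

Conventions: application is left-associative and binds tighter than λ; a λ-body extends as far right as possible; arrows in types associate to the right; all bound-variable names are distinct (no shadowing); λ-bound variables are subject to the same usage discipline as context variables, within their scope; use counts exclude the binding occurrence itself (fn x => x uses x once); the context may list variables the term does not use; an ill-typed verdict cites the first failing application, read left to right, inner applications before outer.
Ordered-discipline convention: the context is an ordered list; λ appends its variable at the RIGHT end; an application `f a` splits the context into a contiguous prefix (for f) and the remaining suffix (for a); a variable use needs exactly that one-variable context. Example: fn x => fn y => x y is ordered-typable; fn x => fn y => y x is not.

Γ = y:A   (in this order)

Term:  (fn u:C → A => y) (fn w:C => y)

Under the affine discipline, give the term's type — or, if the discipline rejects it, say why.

not well-typed under affine — needs contraction — y ×2
usage: y ×2; u (bound) ×0; w (bound) ×0
use order (left to right): y, y
typing: well-typed at A
all disciplines: ordered ✗; linear ✗; affine ✗; relevant ✗; unrestricted ✓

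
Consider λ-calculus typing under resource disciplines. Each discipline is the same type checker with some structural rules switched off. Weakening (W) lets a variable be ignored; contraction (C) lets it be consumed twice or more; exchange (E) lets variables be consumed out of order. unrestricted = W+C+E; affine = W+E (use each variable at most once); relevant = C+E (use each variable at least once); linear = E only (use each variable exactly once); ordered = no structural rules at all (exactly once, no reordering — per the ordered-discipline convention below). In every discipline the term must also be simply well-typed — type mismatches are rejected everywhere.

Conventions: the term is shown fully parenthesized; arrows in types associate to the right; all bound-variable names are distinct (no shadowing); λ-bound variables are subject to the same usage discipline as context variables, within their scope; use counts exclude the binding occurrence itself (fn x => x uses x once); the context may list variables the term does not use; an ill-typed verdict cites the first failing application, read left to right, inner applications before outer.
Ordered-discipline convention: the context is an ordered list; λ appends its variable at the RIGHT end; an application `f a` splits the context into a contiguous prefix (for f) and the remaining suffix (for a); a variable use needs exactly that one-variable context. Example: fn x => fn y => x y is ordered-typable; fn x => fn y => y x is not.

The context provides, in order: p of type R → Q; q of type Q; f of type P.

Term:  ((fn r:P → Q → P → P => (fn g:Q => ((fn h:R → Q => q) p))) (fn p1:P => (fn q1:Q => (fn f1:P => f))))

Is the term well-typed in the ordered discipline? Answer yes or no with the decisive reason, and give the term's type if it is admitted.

no — unused: r, g, h, p1, q1, f1 — weakening required
use counts: p=1; q=1; f=1; r (λ-bound)=0; g (λ-bound)=0; h (λ-bound)=0; p1 (λ-bound)=0; q1 (λ-bound)=0; f1 (λ-bound)=0
order of uses: q, p, f
typing: well-typed — term : Q → Q
summary: ordered ✗ · linear ✗ · affine ✓ · relevant ✗ · unrestricted ✓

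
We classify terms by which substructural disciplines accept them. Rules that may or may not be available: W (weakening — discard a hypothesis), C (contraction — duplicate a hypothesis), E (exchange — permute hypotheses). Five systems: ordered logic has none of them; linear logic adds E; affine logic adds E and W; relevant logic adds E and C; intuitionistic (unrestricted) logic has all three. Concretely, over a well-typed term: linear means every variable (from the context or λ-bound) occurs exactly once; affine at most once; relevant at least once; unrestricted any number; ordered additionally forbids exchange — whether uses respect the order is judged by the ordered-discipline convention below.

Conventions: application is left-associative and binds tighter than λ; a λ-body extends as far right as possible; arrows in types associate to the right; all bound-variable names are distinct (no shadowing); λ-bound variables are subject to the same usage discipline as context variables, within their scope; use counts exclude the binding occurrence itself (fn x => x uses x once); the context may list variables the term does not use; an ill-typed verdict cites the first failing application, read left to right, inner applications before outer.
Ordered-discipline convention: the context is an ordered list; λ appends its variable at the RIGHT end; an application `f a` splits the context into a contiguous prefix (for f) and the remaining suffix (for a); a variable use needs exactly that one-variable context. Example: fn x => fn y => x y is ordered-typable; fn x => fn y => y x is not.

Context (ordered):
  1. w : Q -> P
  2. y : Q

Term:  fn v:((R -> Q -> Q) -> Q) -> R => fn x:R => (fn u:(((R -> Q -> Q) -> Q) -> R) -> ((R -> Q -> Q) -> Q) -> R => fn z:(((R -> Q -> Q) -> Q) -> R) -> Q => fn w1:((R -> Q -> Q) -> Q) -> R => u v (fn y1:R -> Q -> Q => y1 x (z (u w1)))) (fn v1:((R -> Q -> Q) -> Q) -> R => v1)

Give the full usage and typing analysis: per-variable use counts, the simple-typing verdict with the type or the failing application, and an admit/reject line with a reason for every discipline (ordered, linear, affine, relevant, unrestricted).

usage: w: 0, y: 0, v (λ-bound): 1, x (λ-bound): 1, u (λ-bound): 2, z (λ-bound): 1, w1 (λ-bound): 1, y1 (λ-bound): 1, v1 (λ-bound): 1
order of uses: u, v, y1, x, z, u, w1, v1
typing: the term checks, with type (((R -> Q -> Q) -> Q) -> R) -> R -> ((((R -> Q -> Q) -> Q) -> R) -> Q) -> (((R -> Q -> Q) -> Q) -> R) -> R
ordered ✗ (repeated use of u ×2; w, y never used (weakening))
linear ✗ (repeated use of u ×2; w, y never used (weakening))
affine ✗ (repeated use of u ×2)
relevant ✗ (w, y never used (weakening))
unrestricted ✓ (typability at (((R -> Q -> Q) -> Q) -> R) -> R -> ((((R -> Q -> Q) -> Q) -> R) -> Q) -> (((R -> Q -> Q) -> Q) -> R) -> R is all that's needed)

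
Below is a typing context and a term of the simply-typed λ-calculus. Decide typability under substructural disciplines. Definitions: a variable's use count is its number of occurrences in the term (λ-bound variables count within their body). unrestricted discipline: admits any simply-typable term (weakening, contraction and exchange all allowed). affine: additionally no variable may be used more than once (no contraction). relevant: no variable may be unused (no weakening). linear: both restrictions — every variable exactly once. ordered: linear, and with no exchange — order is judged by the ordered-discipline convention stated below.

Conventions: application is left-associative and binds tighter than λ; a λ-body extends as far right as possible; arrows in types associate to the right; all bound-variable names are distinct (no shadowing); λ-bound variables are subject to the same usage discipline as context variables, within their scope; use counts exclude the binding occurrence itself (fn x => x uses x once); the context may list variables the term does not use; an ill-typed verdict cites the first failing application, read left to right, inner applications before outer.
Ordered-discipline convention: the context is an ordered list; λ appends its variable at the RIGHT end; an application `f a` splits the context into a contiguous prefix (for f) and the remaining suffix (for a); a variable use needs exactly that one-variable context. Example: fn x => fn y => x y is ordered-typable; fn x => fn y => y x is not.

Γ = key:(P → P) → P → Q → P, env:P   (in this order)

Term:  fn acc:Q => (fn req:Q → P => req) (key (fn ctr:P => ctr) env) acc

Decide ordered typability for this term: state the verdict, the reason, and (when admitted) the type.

yes — single-use (key, env, acc, req, ctr), ordered derivation ok; term : Q → P
use counts: key=1, env=1, acc (λ-bound)=1, req (λ-bound)=1, ctr (λ-bound)=1
left-to-right use order: req, key, ctr, env, acc
typing: well-typed — term : Q → P
per-discipline verdicts: ordered ✓ | linear ✓ | affine ✓ | relevant ✓ | unrestricted ✓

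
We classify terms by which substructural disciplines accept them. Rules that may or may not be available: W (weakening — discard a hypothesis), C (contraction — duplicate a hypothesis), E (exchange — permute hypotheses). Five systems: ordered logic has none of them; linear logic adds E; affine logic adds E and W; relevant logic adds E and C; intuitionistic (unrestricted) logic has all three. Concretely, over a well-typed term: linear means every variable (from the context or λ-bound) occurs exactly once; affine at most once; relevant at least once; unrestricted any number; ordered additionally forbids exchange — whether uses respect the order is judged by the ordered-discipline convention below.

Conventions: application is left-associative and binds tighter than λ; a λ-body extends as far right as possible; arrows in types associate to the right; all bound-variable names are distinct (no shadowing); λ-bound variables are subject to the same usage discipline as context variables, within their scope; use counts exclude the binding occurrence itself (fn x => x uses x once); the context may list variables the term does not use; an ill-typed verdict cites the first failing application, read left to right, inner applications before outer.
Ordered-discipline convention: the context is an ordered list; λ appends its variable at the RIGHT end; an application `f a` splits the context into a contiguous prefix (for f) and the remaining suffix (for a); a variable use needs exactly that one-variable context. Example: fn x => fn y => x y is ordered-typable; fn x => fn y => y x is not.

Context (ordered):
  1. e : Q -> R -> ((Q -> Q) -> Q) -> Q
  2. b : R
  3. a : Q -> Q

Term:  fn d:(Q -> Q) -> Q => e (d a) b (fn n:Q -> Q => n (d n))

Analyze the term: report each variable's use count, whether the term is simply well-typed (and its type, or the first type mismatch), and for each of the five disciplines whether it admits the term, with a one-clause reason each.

usage: e ×1, b ×1, a ×1, d [bound] ×2, n [bound] ×2
uses in reading order: e, d, a, b, n, d, n
typing: ✓ — ((Q -> Q) -> Q) -> Q
ordered: ✗, needs contraction — d ×2, n ×2
linear: ✗, needs contraction — d ×2, n ×2
affine: ✗, needs contraction — d ×2, n ×2
relevant: ✓, every one of e, b, a, d, n appears
unrestricted: ✓, well-typed at ((Q -> Q) -> Q) -> Q; no restrictions here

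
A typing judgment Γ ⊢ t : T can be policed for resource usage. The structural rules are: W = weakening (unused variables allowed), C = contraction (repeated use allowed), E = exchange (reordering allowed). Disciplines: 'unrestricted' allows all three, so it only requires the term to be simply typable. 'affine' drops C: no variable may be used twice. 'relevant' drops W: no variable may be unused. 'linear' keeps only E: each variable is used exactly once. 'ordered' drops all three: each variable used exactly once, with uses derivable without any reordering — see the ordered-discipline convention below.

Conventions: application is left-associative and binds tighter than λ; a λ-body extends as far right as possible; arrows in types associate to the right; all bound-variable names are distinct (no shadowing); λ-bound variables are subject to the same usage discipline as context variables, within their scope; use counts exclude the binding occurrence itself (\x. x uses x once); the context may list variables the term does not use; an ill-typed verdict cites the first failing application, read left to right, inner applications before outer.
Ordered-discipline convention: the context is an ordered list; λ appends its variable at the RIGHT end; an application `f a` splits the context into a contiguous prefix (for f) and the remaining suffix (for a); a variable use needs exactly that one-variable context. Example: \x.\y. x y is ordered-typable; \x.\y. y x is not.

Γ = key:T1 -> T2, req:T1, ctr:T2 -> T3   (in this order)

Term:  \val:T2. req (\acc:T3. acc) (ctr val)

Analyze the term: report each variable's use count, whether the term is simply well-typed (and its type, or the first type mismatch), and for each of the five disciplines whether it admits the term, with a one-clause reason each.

usage: key=0, req=1, ctr=1, val (bound)=1, acc (bound)=1
left-to-right use order: req, acc, ctr, val
typing: ill-typed: non-arrow in function slot: T1
ordered ✗ (not simply typable)
linear ✗ (fails simple typing)
affine ✗ (a type mismatch blocks all five)
relevant ✗ (the type mismatch rejects it)
unrestricted ✗ (not simply typable)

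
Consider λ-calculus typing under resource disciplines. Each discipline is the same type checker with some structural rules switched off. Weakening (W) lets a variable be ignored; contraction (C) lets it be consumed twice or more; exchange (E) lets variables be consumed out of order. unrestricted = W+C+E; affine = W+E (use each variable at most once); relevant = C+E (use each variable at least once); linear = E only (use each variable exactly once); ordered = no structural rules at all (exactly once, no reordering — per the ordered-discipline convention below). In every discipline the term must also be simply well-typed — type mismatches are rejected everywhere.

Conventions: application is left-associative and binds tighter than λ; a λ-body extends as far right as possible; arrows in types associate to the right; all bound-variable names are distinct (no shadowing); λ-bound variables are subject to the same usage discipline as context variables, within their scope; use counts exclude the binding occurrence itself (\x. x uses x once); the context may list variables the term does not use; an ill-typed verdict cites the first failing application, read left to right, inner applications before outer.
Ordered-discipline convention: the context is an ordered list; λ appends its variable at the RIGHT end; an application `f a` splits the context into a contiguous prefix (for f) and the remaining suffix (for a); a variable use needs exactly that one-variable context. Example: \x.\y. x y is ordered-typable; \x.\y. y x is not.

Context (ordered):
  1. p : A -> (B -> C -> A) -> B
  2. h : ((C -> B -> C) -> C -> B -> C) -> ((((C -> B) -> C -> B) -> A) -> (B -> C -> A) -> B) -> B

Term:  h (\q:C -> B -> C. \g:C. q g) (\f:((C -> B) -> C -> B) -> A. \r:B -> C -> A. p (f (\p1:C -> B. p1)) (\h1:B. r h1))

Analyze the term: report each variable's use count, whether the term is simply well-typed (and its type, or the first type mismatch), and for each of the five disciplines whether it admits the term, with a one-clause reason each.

counts: p: 1×, h: 1×, q (λ-bound): 1×, g (λ-bound): 1×, f (λ-bound): 1×, r (λ-bound): 1×, p1 (λ-bound): 1×, h1 (λ-bound): 1×
left-to-right use order: h, q, g, p, f, p1, r, h1
typing: well-typed at B
ordered: ✗ — use order h, q, g, p, f, p1, r, h1 needs exchange
linear: ✓ — each of p, h, q, g, f, r, p1, h1 used exactly once
affine: ✓ — at most one use each (p, h, q, g, f, r, p1, h1)
relevant: ✓ — at least one use each (p, h, q, g, f, r, p1, h1)
unrestricted: ✓ — typability at B is all that's needed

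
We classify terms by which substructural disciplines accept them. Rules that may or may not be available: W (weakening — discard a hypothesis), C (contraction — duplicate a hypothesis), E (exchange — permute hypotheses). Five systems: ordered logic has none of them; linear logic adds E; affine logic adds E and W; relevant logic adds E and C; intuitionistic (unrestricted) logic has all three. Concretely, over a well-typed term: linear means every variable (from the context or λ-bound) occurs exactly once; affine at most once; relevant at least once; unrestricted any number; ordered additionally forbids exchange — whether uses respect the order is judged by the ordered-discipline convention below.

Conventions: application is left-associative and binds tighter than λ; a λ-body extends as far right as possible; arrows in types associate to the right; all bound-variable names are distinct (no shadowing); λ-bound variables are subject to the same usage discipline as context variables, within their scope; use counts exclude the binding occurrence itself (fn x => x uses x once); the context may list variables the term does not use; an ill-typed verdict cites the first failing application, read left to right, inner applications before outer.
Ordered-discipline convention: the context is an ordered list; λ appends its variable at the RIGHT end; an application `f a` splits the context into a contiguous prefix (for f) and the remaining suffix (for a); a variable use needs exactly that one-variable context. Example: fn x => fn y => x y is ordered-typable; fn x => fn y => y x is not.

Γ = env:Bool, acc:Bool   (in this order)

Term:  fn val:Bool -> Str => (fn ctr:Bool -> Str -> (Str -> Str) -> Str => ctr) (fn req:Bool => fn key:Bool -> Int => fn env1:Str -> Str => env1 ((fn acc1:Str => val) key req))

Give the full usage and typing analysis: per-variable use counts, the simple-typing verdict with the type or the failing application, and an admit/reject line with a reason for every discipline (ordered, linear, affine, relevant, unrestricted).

counts: env ×0, acc ×0, val (λ-bound) ×1, ctr (λ-bound) ×1, req (λ-bound) ×1, key (λ-bound) ×1, env1 (λ-bound) ×1, acc1 (λ-bound) ×0
use order (left to right): ctr, env1, val, key, req
typing: ill-typed: a function awaiting Str gets Bool -> Int
ordered ✗ (fails simple typing)
linear ✗ (a type mismatch blocks all five)
affine ✗ (the type mismatch rejects it)
relevant ✗ (not simply typable)
unrestricted ✗ (fails simple typing)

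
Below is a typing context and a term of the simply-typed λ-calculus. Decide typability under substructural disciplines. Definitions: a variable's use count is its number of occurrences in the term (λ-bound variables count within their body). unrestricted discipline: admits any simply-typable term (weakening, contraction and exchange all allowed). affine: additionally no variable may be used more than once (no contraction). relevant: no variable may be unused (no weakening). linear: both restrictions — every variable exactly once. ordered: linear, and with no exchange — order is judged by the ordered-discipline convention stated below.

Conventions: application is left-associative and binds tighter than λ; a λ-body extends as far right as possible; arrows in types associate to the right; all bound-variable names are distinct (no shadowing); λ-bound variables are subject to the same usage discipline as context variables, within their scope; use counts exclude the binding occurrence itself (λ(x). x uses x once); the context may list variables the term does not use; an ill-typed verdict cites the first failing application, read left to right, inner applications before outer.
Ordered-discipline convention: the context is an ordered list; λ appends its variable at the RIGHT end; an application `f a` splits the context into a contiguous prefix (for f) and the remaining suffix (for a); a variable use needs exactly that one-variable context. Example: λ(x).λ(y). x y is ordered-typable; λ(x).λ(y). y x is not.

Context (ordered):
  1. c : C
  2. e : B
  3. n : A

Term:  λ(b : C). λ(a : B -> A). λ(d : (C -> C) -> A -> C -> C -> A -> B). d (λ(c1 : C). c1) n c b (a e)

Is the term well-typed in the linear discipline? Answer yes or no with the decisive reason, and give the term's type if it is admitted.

yes — single use per variable (c, e, n, b, a, d, c1); term : C -> (B -> A) -> ((C -> C) -> A -> C -> C -> A -> B) -> B
counts: c=1; e=1; n=1; b (λ-bound)=1; a (λ-bound)=1; d (λ-bound)=1; c1 (λ-bound)=1
uses in reading order: d, c1, n, c, b, a, e
typing: well-typed at C -> (B -> A) -> ((C -> C) -> A -> C -> C -> A -> B) -> B
across the five disciplines: ordered ✗ | linear ✓ | affine ✓ | relevant ✓ | unrestricted ✓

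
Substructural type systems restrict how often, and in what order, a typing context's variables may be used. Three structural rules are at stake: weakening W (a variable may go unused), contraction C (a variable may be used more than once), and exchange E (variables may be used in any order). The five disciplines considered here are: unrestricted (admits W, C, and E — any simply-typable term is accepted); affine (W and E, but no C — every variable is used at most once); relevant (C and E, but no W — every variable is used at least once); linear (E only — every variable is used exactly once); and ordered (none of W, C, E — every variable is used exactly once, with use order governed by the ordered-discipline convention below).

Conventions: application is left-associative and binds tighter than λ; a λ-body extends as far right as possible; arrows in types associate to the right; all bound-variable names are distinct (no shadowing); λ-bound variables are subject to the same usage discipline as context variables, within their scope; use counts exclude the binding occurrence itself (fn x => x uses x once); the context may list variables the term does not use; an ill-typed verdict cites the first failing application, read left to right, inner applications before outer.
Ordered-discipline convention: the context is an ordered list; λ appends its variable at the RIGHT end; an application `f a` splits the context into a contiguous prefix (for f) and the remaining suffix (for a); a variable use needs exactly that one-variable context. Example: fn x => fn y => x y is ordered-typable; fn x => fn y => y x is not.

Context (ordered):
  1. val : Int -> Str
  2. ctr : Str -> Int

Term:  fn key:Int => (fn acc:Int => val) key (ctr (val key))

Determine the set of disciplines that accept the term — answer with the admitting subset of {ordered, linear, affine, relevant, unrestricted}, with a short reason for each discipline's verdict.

admitting disciplines: unrestricted
usage: val ×2; ctr ×1; key [bound] ×2; acc [bound] ×0
order of uses: val, key, ctr, val, key
typing: ✓ — Int -> Str
ordered: ✗, repeated use of val ×2, key ×2; acc never used (weakening)
linear: ✗, repeated use of val ×2, key ×2; acc never used (weakening)
affine: ✗, repeated use of val ×2, key ×2
relevant: ✗, acc never used (weakening)
unrestricted: ✓, typability at Int -> Str is all that's needed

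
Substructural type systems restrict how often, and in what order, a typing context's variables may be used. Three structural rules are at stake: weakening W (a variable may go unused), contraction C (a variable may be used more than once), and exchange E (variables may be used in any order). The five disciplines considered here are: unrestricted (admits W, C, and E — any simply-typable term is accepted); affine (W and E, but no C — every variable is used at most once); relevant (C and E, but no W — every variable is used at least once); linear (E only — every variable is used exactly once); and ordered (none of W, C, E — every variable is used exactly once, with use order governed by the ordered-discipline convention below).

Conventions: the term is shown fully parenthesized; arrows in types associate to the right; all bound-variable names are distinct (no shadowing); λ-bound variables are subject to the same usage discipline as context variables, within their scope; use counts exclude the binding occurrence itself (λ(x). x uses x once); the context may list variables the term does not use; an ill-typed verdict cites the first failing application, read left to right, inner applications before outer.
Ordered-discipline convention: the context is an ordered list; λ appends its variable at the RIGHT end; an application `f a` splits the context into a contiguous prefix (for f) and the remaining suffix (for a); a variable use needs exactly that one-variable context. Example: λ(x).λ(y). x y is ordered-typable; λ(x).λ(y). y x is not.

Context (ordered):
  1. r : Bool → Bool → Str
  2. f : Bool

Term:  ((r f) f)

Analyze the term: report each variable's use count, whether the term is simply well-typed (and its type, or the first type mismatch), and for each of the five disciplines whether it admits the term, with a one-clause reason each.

counts: r=1; f=2
left-to-right use order: r, f, f
typing: well-typed — term : Str
ordered ✗ (f ×2 used more than once (contraction))
linear ✗ (f ×2 used more than once (contraction))
affine ✗ (f ×2 used more than once (contraction))
relevant ✓ (r, f: all used, weakening unneeded)
unrestricted ✓ (well-typed at Str; no restrictions here)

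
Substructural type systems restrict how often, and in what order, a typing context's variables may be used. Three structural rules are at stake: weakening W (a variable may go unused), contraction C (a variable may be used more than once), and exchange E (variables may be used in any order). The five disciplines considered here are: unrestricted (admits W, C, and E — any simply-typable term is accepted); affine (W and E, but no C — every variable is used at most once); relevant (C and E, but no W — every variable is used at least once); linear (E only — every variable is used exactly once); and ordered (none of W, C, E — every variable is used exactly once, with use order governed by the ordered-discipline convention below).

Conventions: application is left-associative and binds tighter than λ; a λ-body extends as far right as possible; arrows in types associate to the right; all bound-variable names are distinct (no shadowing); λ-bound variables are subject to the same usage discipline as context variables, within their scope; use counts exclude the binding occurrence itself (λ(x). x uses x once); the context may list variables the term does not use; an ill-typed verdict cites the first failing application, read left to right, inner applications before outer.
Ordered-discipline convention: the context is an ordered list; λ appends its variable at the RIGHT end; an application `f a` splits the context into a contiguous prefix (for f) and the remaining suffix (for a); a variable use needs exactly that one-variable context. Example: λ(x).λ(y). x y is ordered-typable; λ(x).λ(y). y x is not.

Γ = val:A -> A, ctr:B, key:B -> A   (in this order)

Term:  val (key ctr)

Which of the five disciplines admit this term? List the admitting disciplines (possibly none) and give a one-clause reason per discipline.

accepted by: linear, affine, relevant, unrestricted
counts: val ×1; ctr ×1; key ×1
left-to-right use order: val, key, ctr
typing: ✓ — A
ordered: ✗ — no contiguous prefix/suffix split fits val, key, ctr
linear: ✓ — val, ctr, key: one use apiece
affine: ✓ — none of val, ctr, key used more than once
relevant: ✓ — every one of val, ctr, key appears
unrestricted: ✓ — type-checks (A) and nothing is barred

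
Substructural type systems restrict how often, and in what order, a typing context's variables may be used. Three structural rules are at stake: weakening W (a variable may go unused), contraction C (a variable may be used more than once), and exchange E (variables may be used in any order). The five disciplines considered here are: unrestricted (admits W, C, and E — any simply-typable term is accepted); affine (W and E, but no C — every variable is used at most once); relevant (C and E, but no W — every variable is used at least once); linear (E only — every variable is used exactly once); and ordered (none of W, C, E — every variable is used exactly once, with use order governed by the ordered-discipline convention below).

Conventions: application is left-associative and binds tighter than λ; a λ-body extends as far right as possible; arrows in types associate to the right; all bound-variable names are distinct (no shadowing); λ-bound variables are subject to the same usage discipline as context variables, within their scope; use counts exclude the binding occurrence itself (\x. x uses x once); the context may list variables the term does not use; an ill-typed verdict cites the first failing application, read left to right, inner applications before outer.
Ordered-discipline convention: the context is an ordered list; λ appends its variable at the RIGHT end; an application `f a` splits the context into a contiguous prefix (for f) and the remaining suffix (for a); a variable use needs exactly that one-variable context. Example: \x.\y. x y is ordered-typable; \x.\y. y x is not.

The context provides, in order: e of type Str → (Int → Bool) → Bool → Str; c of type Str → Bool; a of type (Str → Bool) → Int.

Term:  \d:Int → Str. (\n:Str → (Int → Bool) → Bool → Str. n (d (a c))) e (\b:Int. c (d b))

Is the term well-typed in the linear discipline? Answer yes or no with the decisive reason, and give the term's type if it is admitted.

no — repeated use of c ×2, d ×2
use counts: e: 1; c: 2; a: 1; d [bound]: 2; n [bound]: 1; b [bound]: 1
order of uses: n, d, a, c, e, c, d, b
typing: well-typed — term : (Int → Str) → Bool → Str
all disciplines: ordered ✗ · linear ✗ · affine ✗ · relevant ✓ · unrestricted ✓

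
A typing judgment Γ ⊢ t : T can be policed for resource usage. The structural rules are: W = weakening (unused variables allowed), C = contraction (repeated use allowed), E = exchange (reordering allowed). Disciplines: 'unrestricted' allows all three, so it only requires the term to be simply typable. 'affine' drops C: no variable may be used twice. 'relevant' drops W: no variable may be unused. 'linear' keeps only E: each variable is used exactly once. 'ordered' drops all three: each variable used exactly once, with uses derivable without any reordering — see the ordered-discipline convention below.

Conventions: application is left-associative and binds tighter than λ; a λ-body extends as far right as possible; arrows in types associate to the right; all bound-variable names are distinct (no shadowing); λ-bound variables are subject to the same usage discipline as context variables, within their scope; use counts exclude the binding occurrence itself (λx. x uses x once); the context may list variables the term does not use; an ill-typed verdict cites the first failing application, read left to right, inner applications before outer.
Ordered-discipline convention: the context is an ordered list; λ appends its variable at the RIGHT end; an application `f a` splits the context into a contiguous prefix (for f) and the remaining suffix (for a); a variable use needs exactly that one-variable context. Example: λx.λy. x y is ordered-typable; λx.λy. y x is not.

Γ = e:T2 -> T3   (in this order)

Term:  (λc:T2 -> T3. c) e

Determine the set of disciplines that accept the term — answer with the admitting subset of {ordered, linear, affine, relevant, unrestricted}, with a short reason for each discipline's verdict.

admitted by: ordered, linear, affine, relevant, unrestricted
usage: e ×1, c (bound) ×1
uses in reading order: c, e
typing: the term checks, with type T2 -> T3
ordered: ✓ — single-use (e, c), ordered derivation ok
linear: ✓ — exactly-once usage across e, c
affine: ✓ — e, c: no repeats, contraction unneeded
relevant: ✓ — e, c: all used, weakening unneeded
unrestricted: ✓ — well-typed at T2 -> T3; no restrictions here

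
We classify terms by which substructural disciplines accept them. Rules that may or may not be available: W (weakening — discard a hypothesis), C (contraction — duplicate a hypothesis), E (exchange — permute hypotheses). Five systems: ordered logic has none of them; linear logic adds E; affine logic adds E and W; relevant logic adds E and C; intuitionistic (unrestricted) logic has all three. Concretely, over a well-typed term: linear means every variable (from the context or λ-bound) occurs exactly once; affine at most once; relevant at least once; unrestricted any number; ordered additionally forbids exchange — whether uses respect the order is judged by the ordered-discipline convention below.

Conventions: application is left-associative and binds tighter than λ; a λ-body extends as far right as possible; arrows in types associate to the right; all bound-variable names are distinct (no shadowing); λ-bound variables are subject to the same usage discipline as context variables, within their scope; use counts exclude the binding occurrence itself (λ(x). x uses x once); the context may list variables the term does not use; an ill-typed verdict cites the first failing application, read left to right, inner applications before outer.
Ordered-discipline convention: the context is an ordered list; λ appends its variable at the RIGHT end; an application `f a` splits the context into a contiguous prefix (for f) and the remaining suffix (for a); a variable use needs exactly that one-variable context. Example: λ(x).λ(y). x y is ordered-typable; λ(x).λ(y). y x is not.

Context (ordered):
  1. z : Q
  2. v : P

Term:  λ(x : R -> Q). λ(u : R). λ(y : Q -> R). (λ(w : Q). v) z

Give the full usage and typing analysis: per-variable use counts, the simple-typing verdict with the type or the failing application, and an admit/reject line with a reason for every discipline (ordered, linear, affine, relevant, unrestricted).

usage: z ×1; v ×1; x (bound) ×0; u (bound) ×0; y (bound) ×0; w (bound) ×0
left-to-right use order: v, z
typing: well-typed at (R -> Q) -> R -> (Q -> R) -> P
ordered: ✗ — x, u, y, w never used (weakening)
linear: ✗ — x, u, y, w never used (weakening)
affine: ✓ — at most one use each (z, v, x, u, y, w)
relevant: ✗ — x, u, y, w never used (weakening)
unrestricted: ✓ — type-checks ((R -> Q) -> R -> (Q -> R) -> P) and nothing is barred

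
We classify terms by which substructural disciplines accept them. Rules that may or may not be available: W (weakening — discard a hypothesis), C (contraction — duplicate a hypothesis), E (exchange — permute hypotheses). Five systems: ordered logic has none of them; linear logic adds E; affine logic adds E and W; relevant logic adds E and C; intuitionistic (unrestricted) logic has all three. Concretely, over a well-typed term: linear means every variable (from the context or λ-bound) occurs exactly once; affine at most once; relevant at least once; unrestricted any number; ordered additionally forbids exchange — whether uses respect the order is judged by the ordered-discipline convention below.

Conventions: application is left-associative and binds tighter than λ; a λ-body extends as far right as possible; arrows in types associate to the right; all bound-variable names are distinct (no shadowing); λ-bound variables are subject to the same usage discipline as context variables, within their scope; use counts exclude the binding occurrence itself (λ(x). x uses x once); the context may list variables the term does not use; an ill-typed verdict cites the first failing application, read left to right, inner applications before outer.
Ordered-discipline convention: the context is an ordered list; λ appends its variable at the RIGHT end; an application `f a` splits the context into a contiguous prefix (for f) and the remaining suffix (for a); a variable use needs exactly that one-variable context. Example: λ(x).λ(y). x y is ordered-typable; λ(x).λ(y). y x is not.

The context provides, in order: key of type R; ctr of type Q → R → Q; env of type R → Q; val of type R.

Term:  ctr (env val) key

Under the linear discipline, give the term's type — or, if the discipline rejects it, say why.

term : Q
counts: key ×1, ctr ×1, env ×1, val ×1
use order (left to right): ctr, env, val, key
typing: well-typed — term : Q
all disciplines: ordered ✗, linear ✓, affine ✓, relevant ✓, unrestricted ✓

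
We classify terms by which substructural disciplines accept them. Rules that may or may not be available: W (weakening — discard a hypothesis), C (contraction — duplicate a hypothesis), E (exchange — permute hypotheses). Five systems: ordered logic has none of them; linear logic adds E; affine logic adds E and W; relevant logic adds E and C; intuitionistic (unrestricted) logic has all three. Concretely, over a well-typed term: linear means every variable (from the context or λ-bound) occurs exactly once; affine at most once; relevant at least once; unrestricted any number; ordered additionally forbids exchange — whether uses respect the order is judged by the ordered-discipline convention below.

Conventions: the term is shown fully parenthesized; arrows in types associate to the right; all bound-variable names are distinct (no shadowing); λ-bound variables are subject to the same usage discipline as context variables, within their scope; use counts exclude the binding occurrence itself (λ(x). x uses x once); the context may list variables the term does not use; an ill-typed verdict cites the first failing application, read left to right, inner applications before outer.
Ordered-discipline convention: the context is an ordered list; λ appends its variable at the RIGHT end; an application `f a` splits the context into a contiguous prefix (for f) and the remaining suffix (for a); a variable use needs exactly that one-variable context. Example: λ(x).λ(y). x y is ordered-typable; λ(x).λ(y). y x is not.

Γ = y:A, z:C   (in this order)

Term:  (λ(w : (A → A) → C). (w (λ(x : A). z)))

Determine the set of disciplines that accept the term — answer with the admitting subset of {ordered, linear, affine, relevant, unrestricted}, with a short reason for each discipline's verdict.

admitted by: none
variable uses: y: 0×, z: 1×, w [bound]: 1×, x [bound]: 0×
uses in reading order: w, z
typing: ill-typed: argument of type A → C where A → A is required
ordered: ✗, fails simple typing
linear: ✗, a type mismatch blocks all five
affine: ✗, the type mismatch rejects it
relevant: ✗, not simply typable
unrestricted: ✗, fails simple typing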